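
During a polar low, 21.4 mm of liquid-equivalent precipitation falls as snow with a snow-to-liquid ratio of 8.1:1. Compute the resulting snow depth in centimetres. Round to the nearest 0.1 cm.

Snow depth = liquid × ratio = 21.4 mm × 8.1 = 173.34 mm = 17.3 cm.

snow depth ≈ 17.3 cm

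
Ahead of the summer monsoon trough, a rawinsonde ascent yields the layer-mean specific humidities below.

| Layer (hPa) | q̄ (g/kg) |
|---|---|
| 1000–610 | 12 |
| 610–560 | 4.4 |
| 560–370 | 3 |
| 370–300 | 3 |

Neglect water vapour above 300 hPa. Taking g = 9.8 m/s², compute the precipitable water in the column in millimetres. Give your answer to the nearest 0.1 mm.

Precipitable water is the column-integrated vapour mass per unit area: PW = (1/g) Σ q̄ Δp, with q in kg/kg and Δp in Pa (1 kg/m² of water = 1 mm).
Layer 1000–610 hPa: Δp = 390 hPa = 39000 Pa, q̄ = 0.012 kg/kg → 0.012 × 39000 / 9.8 = 47.76 mm
Layer 610–560 hPa: Δp = 50 hPa = 5000 Pa, q̄ = 0.0044 kg/kg → 0.0044 × 5000 / 9.8 = 2.24 mm
Layer 560–370 hPa: Δp = 190 hPa = 19000 Pa, q̄ = 0.003 kg/kg → 0.003 × 19000 / 9.8 = 5.82 mm
Layer 370–300 hPa: Δp = 70 hPa = 7000 Pa, q̄ = 0.003 kg/kg → 0.003 × 7000 / 9.8 = 2.14 mm
PW = 47.76 + 2.24 + 5.82 + 2.14 = 57.96 ≈ 58.0 mm.

PW ≈ 58.0 mm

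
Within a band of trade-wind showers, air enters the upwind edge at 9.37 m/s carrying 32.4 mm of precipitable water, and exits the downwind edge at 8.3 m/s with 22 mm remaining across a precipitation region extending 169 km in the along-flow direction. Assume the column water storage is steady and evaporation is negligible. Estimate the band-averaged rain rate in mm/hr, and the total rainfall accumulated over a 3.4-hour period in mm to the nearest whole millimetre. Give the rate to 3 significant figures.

R ≈ 2.58 mm/hr; total ≈ 9 mm

Column moisture flux per unit crosswind length is F = V × PW.
Inflow: F_in = 9.37 × 32.4 = 303.588 mm·m/s
Outflow: F_out = 8.3 × 22 = 182.6 mm·m/s
Steady-state rate R = (F_in − F_out)/L = (303.588 − 182.6) / 169000 m = 7.159e-04 mm/s.
R = 7.159e-04 × 3600 = 2.58 mm/hr.
Over 3.4 h: total = 2.58 × 3.4 = 8.772 ≈ 9 mm.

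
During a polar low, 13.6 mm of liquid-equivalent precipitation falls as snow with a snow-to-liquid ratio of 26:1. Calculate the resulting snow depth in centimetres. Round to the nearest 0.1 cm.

snow depth ≈ 35.4 cm

Snow depth = liquid × ratio = 13.6 mm × 26 = 353.6 mm = 35.4 cm.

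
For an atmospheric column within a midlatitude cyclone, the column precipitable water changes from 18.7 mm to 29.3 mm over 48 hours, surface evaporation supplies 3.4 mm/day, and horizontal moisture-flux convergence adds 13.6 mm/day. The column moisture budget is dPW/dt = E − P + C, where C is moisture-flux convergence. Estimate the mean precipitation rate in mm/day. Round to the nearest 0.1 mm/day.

P ≈ 11.7 mm/day

dPW/dt = (29.3 − 18.7) mm / (48/24 day) = +5.300 mm/day.
P = E + C − dPW/dt = 3.4 + (13.6) − (+5.300) = 11.7 mm/day.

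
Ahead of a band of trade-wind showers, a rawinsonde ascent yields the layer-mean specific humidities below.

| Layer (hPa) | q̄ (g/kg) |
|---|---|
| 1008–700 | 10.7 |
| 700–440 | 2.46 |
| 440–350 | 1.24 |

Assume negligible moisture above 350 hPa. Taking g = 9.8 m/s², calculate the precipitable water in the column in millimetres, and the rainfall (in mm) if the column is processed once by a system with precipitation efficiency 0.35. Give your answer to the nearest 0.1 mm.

Precipitable water is the column-integrated vapour mass per unit area: PW = (1/g) Σ q̄ Δp, with q in kg/kg and Δp in Pa (1 kg/m² of water = 1 mm).
Layer 1008–700 hPa: Δp = 308 hPa = 30800 Pa, q̄ = 0.0107 kg/kg → 0.0107 × 30800 / 9.8 = 33.63 mm
Layer 700–440 hPa: Δp = 260 hPa = 26000 Pa, q̄ = 0.00246 kg/kg → 0.00246 × 26000 / 9.8 = 6.53 mm
Layer 440–350 hPa: Δp = 90 hPa = 9000 Pa, q̄ = 0.00124 kg/kg → 0.00124 × 9000 / 9.8 = 1.14 mm
PW = 33.63 + 6.53 + 1.14 = 41.30 ≈ 41.3 mm.
Rainfall = ε × PW = 0.35 × 41.3 = 14.5 mm.

PW ≈ 41.3 mm; rainfall ≈ 14.5 mm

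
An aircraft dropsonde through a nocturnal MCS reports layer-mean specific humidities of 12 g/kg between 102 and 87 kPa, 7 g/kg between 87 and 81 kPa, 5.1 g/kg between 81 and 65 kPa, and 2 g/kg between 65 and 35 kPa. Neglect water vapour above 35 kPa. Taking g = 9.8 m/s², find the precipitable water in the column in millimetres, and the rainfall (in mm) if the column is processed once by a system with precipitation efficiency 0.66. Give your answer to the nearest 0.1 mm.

PW ≈ 37.1 mm; rainfall ≈ 24.5 mm

Precipitable water is the column-integrated vapour mass per unit area: PW = (1/g) Σ q̄ Δp, with q in kg/kg and Δp in Pa (1 kg/m² of water = 1 mm).
Layer 102–87 kPa: Δp = 150 hPa = 15000 Pa, q̄ = 0.012 kg/kg → 0.012 × 15000 / 9.8 = 18.37 mm
Layer 87–81 kPa: Δp = 60 hPa = 6000 Pa, q̄ = 0.007 kg/kg → 0.007 × 6000 / 9.8 = 4.29 mm
Layer 81–65 kPa: Δp = 160 hPa = 16000 Pa, q̄ = 0.0051 kg/kg → 0.0051 × 16000 / 9.8 = 8.33 mm
Layer 65–35 kPa: Δp = 300 hPa = 30000 Pa, q̄ = 0.002 kg/kg → 0.002 × 30000 / 9.8 = 6.12 mm
PW = 18.37 + 4.29 + 8.33 + 6.12 = 37.11 ≈ 37.1 mm.
Rainfall = ε × PW = 0.66 × 37.1 = 24.5 mm.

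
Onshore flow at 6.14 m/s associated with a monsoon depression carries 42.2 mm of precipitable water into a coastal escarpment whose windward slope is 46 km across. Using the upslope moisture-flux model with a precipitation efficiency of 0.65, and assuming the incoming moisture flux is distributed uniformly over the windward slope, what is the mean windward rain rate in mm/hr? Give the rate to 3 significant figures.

R ≈ 13.2 mm/hr

Incoming column moisture flux per unit ridge length: F = V × PW = 6.14 × 42.2 = 259.108 mm·m/s.
Spread over the 46 km slope with efficiency ε = 0.65: R = ε·F/W = 0.65 × 259.108 / 46000 m = 3.661e-03 mm/s.
R = 3.661e-03 × 3600 = 13.2 mm/hr.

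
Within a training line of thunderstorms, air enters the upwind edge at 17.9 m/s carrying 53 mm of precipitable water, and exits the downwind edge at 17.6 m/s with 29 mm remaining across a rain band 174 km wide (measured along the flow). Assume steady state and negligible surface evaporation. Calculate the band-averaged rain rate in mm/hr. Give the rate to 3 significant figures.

Column moisture flux per unit crosswind length is F = V × PW.
Inflow: F_in = 17.9 × 53 = 948.7 mm·m/s
Outflow: F_out = 17.6 × 29 = 510.4 mm·m/s
Steady-state rate R = (F_in − F_out)/L = (948.7 − 510.4) / 174000 m = 2.519e-03 mm/s.
R = 2.519e-03 × 3600 = 9.07 mm/hr.

R ≈ 9.07 mm/hr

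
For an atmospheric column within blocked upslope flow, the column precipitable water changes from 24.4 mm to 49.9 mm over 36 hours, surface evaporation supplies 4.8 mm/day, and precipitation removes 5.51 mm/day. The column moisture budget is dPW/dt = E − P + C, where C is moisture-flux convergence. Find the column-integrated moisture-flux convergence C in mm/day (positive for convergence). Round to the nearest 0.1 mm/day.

dPW/dt = (49.9 − 24.4) mm / (36/24 day) = +17.000 mm/day.
C = dPW/dt − E + P = (+17.000) − 4.8 + 5.51 = 17.7 mm/day.

C ≈ 17.7 mm/day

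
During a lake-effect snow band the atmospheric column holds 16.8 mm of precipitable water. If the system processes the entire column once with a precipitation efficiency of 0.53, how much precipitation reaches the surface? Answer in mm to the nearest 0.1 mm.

precipitation ≈ 8.9 mm

Precipitation = ε × PW = 0.53 × 16.8 = 8.9 mm.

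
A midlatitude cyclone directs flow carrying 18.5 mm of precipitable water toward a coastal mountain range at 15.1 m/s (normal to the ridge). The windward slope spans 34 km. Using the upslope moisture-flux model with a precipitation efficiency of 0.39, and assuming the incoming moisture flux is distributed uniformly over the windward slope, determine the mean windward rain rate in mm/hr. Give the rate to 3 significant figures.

Incoming column moisture flux per unit ridge length: F = V × PW = 15.1 × 18.5 = 279.35 mm·m/s.
Spread over the 34 km slope with efficiency ε = 0.39: R = ε·F/W = 0.39 × 279.35 / 34000 m = 3.204e-03 mm/s.
R = 3.204e-03 × 3600 = 11.5 mm/hr.

R ≈ 11.5 mm/hr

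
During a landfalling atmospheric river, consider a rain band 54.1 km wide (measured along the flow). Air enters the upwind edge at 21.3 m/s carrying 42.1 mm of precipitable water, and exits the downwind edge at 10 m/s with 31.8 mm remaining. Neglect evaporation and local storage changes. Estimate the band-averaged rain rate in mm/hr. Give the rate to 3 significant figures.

Column moisture flux per unit crosswind length is F = V × PW.
Inflow: F_in = 21.3 × 42.1 = 896.73 mm·m/s
Outflow: F_out = 10 × 31.8 = 318 mm·m/s
Steady-state rate R = (F_in − F_out)/L = (896.73 − 318) / 54100 m = 1.070e-02 mm/s.
R = 1.070e-02 × 3600 = 38.5 mm/hr.

R ≈ 38.5 mm/hr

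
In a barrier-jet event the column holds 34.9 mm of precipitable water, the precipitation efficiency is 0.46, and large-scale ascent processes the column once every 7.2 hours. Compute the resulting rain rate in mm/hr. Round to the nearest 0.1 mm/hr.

Each overturning extracts ε × PW = 0.46 × 34.9 = 16.054 mm.
Rate = ε·PW / τ = 16.054 / 7.2 h = 2.2 mm/hr.

R ≈ 2.2 mm/hr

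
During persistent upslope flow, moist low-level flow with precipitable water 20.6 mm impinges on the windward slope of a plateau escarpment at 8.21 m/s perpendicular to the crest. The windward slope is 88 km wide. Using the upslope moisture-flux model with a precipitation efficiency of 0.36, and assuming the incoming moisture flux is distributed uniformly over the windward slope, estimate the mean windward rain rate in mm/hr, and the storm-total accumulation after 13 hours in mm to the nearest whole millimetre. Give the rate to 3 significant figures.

R ≈ 2.49 mm/hr; total ≈ 32 mm

Incoming column moisture flux per unit ridge length: F = V × PW = 8.21 × 20.6 = 169.126 mm·m/s.
Spread over the 88 km slope with efficiency ε = 0.36: R = ε·F/W = 0.36 × 169.126 / 88000 m = 6.919e-04 mm/s.
R = 6.919e-04 × 3600 = 2.49 mm/hr.
Over 13 h: total = 2.49 × 13 = 32.37 ≈ 32 mm.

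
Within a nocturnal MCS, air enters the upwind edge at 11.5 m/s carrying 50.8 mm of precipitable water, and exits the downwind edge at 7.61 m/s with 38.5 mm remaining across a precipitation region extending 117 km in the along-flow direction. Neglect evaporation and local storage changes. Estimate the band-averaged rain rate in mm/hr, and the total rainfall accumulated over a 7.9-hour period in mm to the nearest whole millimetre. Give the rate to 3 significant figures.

Column moisture flux per unit crosswind length is F = V × PW.
Inflow: F_in = 11.5 × 50.8 = 584.2 mm·m/s
Outflow: F_out = 7.61 × 38.5 = 292.985 mm·m/s
Steady-state rate R = (F_in − F_out)/L = (584.2 − 292.985) / 117000 m = 2.489e-03 mm/s.
R = 2.489e-03 × 3600 = 8.96 mm/hr.
Over 7.9 h: total = 8.96 × 7.9 = 70.784 ≈ 71 mm.

R ≈ 8.96 mm/hr; total ≈ 71 mm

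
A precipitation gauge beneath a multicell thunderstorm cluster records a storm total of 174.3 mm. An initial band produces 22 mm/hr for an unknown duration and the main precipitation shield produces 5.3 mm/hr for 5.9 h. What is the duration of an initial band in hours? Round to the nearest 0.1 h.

Known phases: 5.3 × 5.9 = 31.27 mm.
Remaining depth = 174.3 − 31.27 = 143.03 mm.
Duration = 143.03 / 22 = 6.5 h.

duration ≈ 6.5 h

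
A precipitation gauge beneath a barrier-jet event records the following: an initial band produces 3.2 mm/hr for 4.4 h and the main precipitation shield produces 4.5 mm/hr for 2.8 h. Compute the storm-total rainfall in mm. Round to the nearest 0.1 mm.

total ≈ 26.7 mm

Total = Σ Rᵢ Δtᵢ = 3.2 × 4.4 + 4.5 × 2.8
      = 14.08 + 12.6 = 26.7 mm.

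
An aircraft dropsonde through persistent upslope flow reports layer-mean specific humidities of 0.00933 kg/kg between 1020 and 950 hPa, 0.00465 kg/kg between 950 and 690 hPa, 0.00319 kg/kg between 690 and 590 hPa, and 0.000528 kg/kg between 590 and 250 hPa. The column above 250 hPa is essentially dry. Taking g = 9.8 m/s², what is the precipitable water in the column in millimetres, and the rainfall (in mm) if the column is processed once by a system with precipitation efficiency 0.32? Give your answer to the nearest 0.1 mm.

PW ≈ 24.1 mm; rainfall ≈ 7.7 mm

Precipitable water is the column-integrated vapour mass per unit area: PW = (1/g) Σ q̄ Δp, with q in kg/kg and Δp in Pa (1 kg/m² of water = 1 mm).
Layer 1020–950 hPa: Δp = 70 hPa = 7000 Pa, q̄ = 0.00933 kg/kg → 0.00933 × 7000 / 9.8 = 6.66 mm
Layer 950–690 hPa: Δp = 260 hPa = 26000 Pa, q̄ = 0.00465 kg/kg → 0.00465 × 26000 / 9.8 = 12.34 mm
Layer 690–590 hPa: Δp = 100 hPa = 10000 Pa, q̄ = 0.00319 kg/kg → 0.00319 × 10000 / 9.8 = 3.26 mm
Layer 590–250 hPa: Δp = 340 hPa = 34000 Pa, q̄ = 0.000528 kg/kg → 0.000528 × 34000 / 9.8 = 1.83 mm
PW = 6.66 + 12.34 + 3.26 + 1.83 = 24.09 ≈ 24.1 mm.
Rainfall = ε × PW = 0.32 × 24.1 = 7.7 mm.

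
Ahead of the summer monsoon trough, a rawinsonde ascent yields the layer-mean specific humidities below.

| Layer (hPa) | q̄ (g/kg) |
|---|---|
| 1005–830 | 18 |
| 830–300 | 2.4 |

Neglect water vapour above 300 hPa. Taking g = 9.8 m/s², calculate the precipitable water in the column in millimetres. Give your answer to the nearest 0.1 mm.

PW ≈ 45.1 mm

Precipitable water is the column-integrated vapour mass per unit area: PW = (1/g) Σ q̄ Δp, with q in kg/kg and Δp in Pa (1 kg/m² of water = 1 mm).
Layer 1005–830 hPa: Δp = 175 hPa = 17500 Pa, q̄ = 0.018 kg/kg → 0.018 × 17500 / 9.8 = 32.14 mm
Layer 830–300 hPa: Δp = 530 hPa = 53000 Pa, q̄ = 0.0024 kg/kg → 0.0024 × 53000 / 9.8 = 12.98 mm
PW = 32.14 + 12.98 = 45.12 ≈ 45.1 mm.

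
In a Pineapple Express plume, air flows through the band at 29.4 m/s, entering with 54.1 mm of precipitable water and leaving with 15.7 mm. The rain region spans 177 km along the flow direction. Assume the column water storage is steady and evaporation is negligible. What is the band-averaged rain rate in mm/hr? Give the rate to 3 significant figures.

R ≈ 23.0 mm/hr

Column moisture flux per unit crosswind length is F = V × PW.
Inflow: F_in = 29.4 × 54.1 = 1590.54 mm·m/s
Outflow: F_out = 29.4 × 15.7 = 461.58 mm·m/s
Steady-state rate R = (F_in − F_out)/L = (1590.54 − 461.58) / 177000 m = 6.378e-03 mm/s.
R = 6.378e-03 × 3600 = 23.0 mm/hr.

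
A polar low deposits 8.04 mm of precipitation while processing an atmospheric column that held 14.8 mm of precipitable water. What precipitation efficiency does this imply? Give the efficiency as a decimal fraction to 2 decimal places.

ε ≈ 0.54

ε = precipitation / PW = 8.04 / 14.8 = 0.54.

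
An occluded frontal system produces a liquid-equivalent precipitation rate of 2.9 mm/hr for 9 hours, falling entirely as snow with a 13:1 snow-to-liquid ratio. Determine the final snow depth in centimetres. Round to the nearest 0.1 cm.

Liquid-equivalent depth = 2.9 × 9 = 26.1 mm.
Snow depth = 26.1 mm × 13 = 339.3 mm = 33.9 cm.

snow depth ≈ 33.9 cm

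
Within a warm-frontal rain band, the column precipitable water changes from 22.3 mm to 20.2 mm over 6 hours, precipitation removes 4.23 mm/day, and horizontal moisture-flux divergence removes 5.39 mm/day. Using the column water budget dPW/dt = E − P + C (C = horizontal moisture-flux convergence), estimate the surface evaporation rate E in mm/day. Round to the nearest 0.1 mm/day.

E ≈ 1.2 mm/day

dPW/dt = (20.2 − 22.3) mm / (6/24 day) = -8.400 mm/day.
E = dPW/dt + P − C = (-8.400) + 4.23 − (-5.39) = 1.2 mm/day.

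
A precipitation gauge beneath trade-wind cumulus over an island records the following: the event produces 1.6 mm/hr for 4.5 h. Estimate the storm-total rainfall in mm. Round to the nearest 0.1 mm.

Total = Σ Rᵢ Δtᵢ = 1.6 × 4.5
      = 7.2 = 7.2 mm.

total ≈ 7.2 mm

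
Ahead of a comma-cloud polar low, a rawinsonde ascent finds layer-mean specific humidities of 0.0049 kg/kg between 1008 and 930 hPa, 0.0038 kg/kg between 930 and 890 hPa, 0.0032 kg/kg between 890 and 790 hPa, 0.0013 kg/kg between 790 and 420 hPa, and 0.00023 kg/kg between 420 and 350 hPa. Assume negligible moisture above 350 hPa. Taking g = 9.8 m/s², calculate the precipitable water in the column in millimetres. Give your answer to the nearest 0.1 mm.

Precipitable water is the column-integrated vapour mass per unit area: PW = (1/g) Σ q̄ Δp, with q in kg/kg and Δp in Pa (1 kg/m² of water = 1 mm).
Layer 1008–930 hPa: Δp = 78 hPa = 7800 Pa, q̄ = 0.0049 kg/kg → 0.0049 × 7800 / 9.8 = 3.90 mm
Layer 930–890 hPa: Δp = 40 hPa = 4000 Pa, q̄ = 0.0038 kg/kg → 0.0038 × 4000 / 9.8 = 1.55 mm
Layer 890–790 hPa: Δp = 100 hPa = 10000 Pa, q̄ = 0.0032 kg/kg → 0.0032 × 10000 / 9.8 = 3.27 mm
Layer 790–420 hPa: Δp = 370 hPa = 37000 Pa, q̄ = 0.0013 kg/kg → 0.0013 × 37000 / 9.8 = 4.91 mm
Layer 420–350 hPa: Δp = 70 hPa = 7000 Pa, q̄ = 0.00023 kg/kg → 0.00023 × 7000 / 9.8 = 0.16 mm
PW = 3.90 + 1.55 + 3.27 + 4.91 + 0.16 = 13.79 ≈ 13.8 mm.

PW ≈ 13.8 mm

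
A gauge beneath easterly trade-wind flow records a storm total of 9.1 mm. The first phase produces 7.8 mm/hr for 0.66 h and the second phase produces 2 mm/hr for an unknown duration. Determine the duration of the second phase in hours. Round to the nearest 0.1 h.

duration ≈ 2.0 h

Known phases: 7.8 × 0.66 = 5.148 mm.
Remaining depth = 9.1 − 5.148 = 3.952 mm.
Duration = 3.952 / 2 = 2.0 h.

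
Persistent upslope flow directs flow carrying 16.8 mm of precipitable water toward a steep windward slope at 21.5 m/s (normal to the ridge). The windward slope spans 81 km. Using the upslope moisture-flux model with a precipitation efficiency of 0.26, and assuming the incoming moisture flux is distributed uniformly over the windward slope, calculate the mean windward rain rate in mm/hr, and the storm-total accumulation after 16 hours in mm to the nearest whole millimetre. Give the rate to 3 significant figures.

R ≈ 4.17 mm/hr; total ≈ 67 mm

Incoming column moisture flux per unit ridge length: F = V × PW = 21.5 × 16.8 = 361.2 mm·m/s.
Spread over the 81 km slope with efficiency ε = 0.26: R = ε·F/W = 0.26 × 361.2 / 81000 m = 1.159e-03 mm/s.
R = 1.159e-03 × 3600 = 4.17 mm/hr.
Over 16 h: total = 4.17 × 16 = 66.72 ≈ 67 mm.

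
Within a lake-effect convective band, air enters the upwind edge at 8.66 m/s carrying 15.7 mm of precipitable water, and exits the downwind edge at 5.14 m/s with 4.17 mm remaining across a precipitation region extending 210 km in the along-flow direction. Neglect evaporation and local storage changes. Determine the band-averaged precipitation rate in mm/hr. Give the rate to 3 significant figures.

R ≈ 1.96 mm/hr

Column moisture flux per unit crosswind length is F = V × PW.
Inflow: F_in = 8.66 × 15.7 = 135.962 mm·m/s
Outflow: F_out = 5.14 × 4.17 = 21.4338 mm·m/s
Steady-state rate R = (F_in − F_out)/L = (135.962 − 21.4338) / 210000 m = 5.454e-04 mm/s.
R = 5.454e-04 × 3600 = 1.96 mm/hr.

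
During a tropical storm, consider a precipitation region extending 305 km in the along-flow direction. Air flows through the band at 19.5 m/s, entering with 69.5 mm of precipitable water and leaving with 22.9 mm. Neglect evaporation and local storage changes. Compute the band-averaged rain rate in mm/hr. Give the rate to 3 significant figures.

R ≈ 10.7 mm/hr

Column moisture flux per unit crosswind length is F = V × PW.
Inflow: F_in = 19.5 × 69.5 = 1355.25 mm·m/s
Outflow: F_out = 19.5 × 22.9 = 446.55 mm·m/s
Steady-state rate R = (F_in − F_out)/L = (1355.25 − 446.55) / 305000 m = 2.979e-03 mm/s.
R = 2.979e-03 × 3600 = 10.7 mm/hr.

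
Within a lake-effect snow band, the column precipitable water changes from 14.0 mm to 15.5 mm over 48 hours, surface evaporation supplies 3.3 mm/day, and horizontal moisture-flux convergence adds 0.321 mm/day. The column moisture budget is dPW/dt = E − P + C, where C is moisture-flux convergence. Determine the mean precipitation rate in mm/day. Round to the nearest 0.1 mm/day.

P ≈ 2.9 mm/day

dPW/dt = (15.5 − 14.0) mm / (48/24 day) = +0.750 mm/day.
P = E + C − dPW/dt = 3.3 + (0.321) − (+0.750) = 2.9 mm/day.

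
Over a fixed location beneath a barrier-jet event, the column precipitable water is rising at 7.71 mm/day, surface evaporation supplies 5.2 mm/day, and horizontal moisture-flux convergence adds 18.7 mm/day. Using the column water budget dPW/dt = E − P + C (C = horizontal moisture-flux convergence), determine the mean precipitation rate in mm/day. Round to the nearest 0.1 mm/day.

dPW/dt = +7.71 mm/day.
P = E + C − dPW/dt = 5.2 + (18.7) − (+7.71) = 16.2 mm/day.

P ≈ 16.2 mm/day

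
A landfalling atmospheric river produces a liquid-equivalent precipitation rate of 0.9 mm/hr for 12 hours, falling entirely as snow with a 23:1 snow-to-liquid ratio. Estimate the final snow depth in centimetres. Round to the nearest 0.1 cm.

Liquid-equivalent depth = 0.9 × 12 = 10.8 mm.
Snow depth = 10.8 mm × 23 = 248.4 mm = 24.8 cm.

snow depth ≈ 24.8 cm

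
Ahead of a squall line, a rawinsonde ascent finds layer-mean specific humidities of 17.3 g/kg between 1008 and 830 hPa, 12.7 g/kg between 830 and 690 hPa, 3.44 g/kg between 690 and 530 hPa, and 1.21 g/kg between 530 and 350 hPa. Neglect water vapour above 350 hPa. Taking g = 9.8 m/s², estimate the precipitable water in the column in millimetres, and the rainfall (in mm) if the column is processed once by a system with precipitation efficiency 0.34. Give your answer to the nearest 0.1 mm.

PW ≈ 57.4 mm; rainfall ≈ 19.5 mm

Precipitable water is the column-integrated vapour mass per unit area: PW = (1/g) Σ q̄ Δp, with q in kg/kg and Δp in Pa (1 kg/m² of water = 1 mm).
Layer 1008–830 hPa: Δp = 178 hPa = 17800 Pa, q̄ = 0.0173 kg/kg → 0.0173 × 17800 / 9.8 = 31.42 mm
Layer 830–690 hPa: Δp = 140 hPa = 14000 Pa, q̄ = 0.0127 kg/kg → 0.0127 × 14000 / 9.8 = 18.14 mm
Layer 690–530 hPa: Δp = 160 hPa = 16000 Pa, q̄ = 0.00344 kg/kg → 0.00344 × 16000 / 9.8 = 5.62 mm
Layer 530–350 hPa: Δp = 180 hPa = 18000 Pa, q̄ = 0.00121 kg/kg → 0.00121 × 18000 / 9.8 = 2.22 mm
PW = 31.42 + 18.14 + 5.62 + 2.22 = 57.40 ≈ 57.4 mm.
Rainfall = ε × PW = 0.34 × 57.4 = 19.5 mm.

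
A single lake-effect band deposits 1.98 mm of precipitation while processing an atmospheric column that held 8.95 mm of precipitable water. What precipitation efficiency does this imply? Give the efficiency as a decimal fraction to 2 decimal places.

ε ≈ 0.22

ε = precipitation / PW = 1.98 / 8.95 = 0.22.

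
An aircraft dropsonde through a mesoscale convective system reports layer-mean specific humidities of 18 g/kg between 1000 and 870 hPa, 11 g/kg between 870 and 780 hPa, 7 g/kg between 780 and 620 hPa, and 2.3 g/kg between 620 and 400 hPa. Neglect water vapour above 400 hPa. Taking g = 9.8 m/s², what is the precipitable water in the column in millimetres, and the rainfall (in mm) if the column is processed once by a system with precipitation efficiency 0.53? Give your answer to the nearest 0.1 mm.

PW ≈ 50.6 mm; rainfall ≈ 26.8 mm

Precipitable water is the column-integrated vapour mass per unit area: PW = (1/g) Σ q̄ Δp, with q in kg/kg and Δp in Pa (1 kg/m² of water = 1 mm).
Layer 1000–870 hPa: Δp = 130 hPa = 13000 Pa, q̄ = 0.018 kg/kg → 0.018 × 13000 / 9.8 = 23.88 mm
Layer 870–780 hPa: Δp = 90 hPa = 9000 Pa, q̄ = 0.011 kg/kg → 0.011 × 9000 / 9.8 = 10.10 mm
Layer 780–620 hPa: Δp = 160 hPa = 16000 Pa, q̄ = 0.007 kg/kg → 0.007 × 16000 / 9.8 = 11.43 mm
Layer 620–400 hPa: Δp = 220 hPa = 22000 Pa, q̄ = 0.0023 kg/kg → 0.0023 × 22000 / 9.8 = 5.16 mm
PW = 23.88 + 10.10 + 11.43 + 5.16 = 50.57 ≈ 50.6 mm.
Rainfall = ε × PW = 0.53 × 50.6 = 26.8 mm.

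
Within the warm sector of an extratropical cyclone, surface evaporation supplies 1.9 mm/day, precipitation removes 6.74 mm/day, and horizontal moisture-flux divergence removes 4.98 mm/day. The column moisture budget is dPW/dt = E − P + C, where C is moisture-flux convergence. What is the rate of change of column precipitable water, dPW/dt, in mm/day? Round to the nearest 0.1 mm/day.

dPW/dt = E − P + C = 1.9 − 6.74 + (-4.98) = -9.8 mm/day.

dPW/dt ≈ -9.8 mm/day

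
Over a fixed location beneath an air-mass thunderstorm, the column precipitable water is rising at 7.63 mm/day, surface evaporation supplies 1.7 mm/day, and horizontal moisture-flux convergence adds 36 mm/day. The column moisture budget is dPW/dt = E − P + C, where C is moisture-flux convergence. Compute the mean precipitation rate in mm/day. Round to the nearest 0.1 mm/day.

dPW/dt = +7.63 mm/day.
P = E + C − dPW/dt = 1.7 + (36) − (+7.63) = 30.1 mm/day.

P ≈ 30.1 mm/day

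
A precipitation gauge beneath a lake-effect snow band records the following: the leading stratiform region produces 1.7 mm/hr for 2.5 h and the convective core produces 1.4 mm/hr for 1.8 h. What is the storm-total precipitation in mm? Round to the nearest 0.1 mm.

total ≈ 6.8 mm

Total = Σ Rᵢ Δtᵢ = 1.7 × 2.5 + 1.4 × 1.8
      = 4.25 + 2.52 = 6.8 mm.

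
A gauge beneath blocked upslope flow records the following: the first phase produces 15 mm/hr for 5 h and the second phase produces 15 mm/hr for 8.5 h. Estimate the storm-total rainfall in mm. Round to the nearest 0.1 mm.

Total = Σ Rᵢ Δtᵢ = 15 × 5 + 15 × 8.5
      = 75 + 127.5 = 202.5 mm.

total ≈ 202.5 mm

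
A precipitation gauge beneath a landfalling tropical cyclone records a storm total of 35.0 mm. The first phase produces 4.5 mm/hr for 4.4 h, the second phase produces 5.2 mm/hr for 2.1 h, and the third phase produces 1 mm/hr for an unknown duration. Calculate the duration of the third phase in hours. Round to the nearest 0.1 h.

Known phases: 4.5 × 4.4 + 5.2 × 2.1 = 19.8 + 10.92 = 30.72 mm.
Remaining depth = 35.0 − 30.72 = 4.28 mm.
Duration = 4.28 / 1 = 4.3 h.

duration ≈ 4.3 h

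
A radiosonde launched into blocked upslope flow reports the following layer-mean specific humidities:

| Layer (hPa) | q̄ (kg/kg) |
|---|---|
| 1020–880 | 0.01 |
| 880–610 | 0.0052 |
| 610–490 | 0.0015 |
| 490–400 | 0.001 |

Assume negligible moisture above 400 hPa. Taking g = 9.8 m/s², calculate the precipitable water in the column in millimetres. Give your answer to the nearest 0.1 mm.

PW ≈ 31.4 mm

Precipitable water is the column-integrated vapour mass per unit area: PW = (1/g) Σ q̄ Δp, with q in kg/kg and Δp in Pa (1 kg/m² of water = 1 mm).
Layer 1020–880 hPa: Δp = 140 hPa = 14000 Pa, q̄ = 0.01 kg/kg → 0.01 × 14000 / 9.8 = 14.29 mm
Layer 880–610 hPa: Δp = 270 hPa = 27000 Pa, q̄ = 0.0052 kg/kg → 0.0052 × 27000 / 9.8 = 14.33 mm
Layer 610–490 hPa: Δp = 120 hPa = 12000 Pa, q̄ = 0.0015 kg/kg → 0.0015 × 12000 / 9.8 = 1.84 mm
Layer 490–400 hPa: Δp = 90 hPa = 9000 Pa, q̄ = 0.001 kg/kg → 0.001 × 9000 / 9.8 = 0.92 mm
PW = 14.29 + 14.33 + 1.84 + 0.92 = 31.38 ≈ 31.4 mm.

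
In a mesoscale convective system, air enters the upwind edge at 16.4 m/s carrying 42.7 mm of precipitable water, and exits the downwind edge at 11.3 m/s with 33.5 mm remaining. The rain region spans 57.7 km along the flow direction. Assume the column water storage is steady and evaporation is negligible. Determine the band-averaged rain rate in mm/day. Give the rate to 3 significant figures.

Column moisture flux per unit crosswind length is F = V × PW.
Inflow: F_in = 16.4 × 42.7 = 700.28 mm·m/s
Outflow: F_out = 11.3 × 33.5 = 378.55 mm·m/s
Steady-state rate R = (F_in − F_out)/L = (700.28 − 378.55) / 57700 m = 5.576e-03 mm/s.
R = 5.576e-03 × 3600 × 24 = 482 mm/day.

R ≈ 482 mm/day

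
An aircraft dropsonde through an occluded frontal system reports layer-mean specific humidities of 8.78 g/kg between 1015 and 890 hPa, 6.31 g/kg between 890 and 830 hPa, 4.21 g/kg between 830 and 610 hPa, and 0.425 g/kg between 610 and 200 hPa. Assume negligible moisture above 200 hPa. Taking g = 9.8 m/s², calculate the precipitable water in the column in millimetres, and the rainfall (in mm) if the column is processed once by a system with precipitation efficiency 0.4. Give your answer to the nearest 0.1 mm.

PW ≈ 26.3 mm; rainfall ≈ 10.5 mm

Precipitable water is the column-integrated vapour mass per unit area: PW = (1/g) Σ q̄ Δp, with q in kg/kg and Δp in Pa (1 kg/m² of water = 1 mm).
Layer 1015–890 hPa: Δp = 125 hPa = 12500 Pa, q̄ = 0.00878 kg/kg → 0.00878 × 12500 / 9.8 = 11.20 mm
Layer 890–830 hPa: Δp = 60 hPa = 6000 Pa, q̄ = 0.00631 kg/kg → 0.00631 × 6000 / 9.8 = 3.86 mm
Layer 830–610 hPa: Δp = 220 hPa = 22000 Pa, q̄ = 0.00421 kg/kg → 0.00421 × 22000 / 9.8 = 9.45 mm
Layer 610–200 hPa: Δp = 410 hPa = 41000 Pa, q̄ = 0.000425 kg/kg → 0.000425 × 41000 / 9.8 = 1.78 mm
PW = 11.20 + 3.86 + 9.45 + 1.78 = 26.29 ≈ 26.3 mm.
Rainfall = ε × PW = 0.4 × 26.3 = 10.5 mm.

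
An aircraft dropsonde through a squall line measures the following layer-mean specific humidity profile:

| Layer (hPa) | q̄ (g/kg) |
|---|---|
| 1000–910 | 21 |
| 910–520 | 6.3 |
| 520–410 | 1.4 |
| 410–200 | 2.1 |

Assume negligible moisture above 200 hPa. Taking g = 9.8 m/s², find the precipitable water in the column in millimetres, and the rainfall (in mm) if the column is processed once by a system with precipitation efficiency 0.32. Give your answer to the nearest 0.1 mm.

PW ≈ 50.4 mm; rainfall ≈ 16.1 mm

Precipitable water is the column-integrated vapour mass per unit area: PW = (1/g) Σ q̄ Δp, with q in kg/kg and Δp in Pa (1 kg/m² of water = 1 mm).
Layer 1000–910 hPa: Δp = 90 hPa = 9000 Pa, q̄ = 0.021 kg/kg → 0.021 × 9000 / 9.8 = 19.29 mm
Layer 910–520 hPa: Δp = 390 hPa = 39000 Pa, q̄ = 0.0063 kg/kg → 0.0063 × 39000 / 9.8 = 25.07 mm
Layer 520–410 hPa: Δp = 110 hPa = 11000 Pa, q̄ = 0.0014 kg/kg → 0.0014 × 11000 / 9.8 = 1.57 mm
Layer 410–200 hPa: Δp = 210 hPa = 21000 Pa, q̄ = 0.0021 kg/kg → 0.0021 × 21000 / 9.8 = 4.50 mm
PW = 19.29 + 25.07 + 1.57 + 4.50 = 50.43 ≈ 50.4 mm.
Rainfall = ε × PW = 0.32 × 50.4 = 16.1 mm.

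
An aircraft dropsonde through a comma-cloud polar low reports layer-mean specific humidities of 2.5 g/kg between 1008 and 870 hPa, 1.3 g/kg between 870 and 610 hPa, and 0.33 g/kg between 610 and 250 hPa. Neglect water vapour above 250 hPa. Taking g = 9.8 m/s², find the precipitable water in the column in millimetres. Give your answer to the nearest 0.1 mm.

Precipitable water is the column-integrated vapour mass per unit area: PW = (1/g) Σ q̄ Δp, with q in kg/kg and Δp in Pa (1 kg/m² of water = 1 mm).
Layer 1008–870 hPa: Δp = 138 hPa = 13800 Pa, q̄ = 0.0025 kg/kg → 0.0025 × 13800 / 9.8 = 3.52 mm
Layer 870–610 hPa: Δp = 260 hPa = 26000 Pa, q̄ = 0.0013 kg/kg → 0.0013 × 26000 / 9.8 = 3.45 mm
Layer 610–250 hPa: Δp = 360 hPa = 36000 Pa, q̄ = 0.00033 kg/kg → 0.00033 × 36000 / 9.8 = 1.21 mm
PW = 3.52 + 3.45 + 1.21 = 8.18 ≈ 8.2 mm.

PW ≈ 8.2 mm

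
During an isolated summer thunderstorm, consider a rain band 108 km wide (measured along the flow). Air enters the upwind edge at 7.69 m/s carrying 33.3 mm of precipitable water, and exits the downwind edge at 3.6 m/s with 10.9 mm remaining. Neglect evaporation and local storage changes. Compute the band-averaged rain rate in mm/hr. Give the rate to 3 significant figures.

R ≈ 7.23 mm/hr

Column moisture flux per unit crosswind length is F = V × PW.
Inflow: F_in = 7.69 × 33.3 = 256.077 mm·m/s
Outflow: F_out = 3.6 × 10.9 = 39.24 mm·m/s
Steady-state rate R = (F_in − F_out)/L = (256.077 − 39.24) / 108000 m = 2.008e-03 mm/s.
R = 2.008e-03 × 3600 = 7.23 mm/hr.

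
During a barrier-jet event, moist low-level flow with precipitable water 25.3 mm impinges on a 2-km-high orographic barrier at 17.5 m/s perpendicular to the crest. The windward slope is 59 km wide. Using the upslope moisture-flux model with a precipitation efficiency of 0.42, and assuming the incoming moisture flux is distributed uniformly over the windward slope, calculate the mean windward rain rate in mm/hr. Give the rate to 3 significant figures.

Incoming column moisture flux per unit ridge length: F = V × PW = 17.5 × 25.3 = 442.75 mm·m/s.
Spread over the 59 km slope with efficiency ε = 0.42: R = ε·F/W = 0.42 × 442.75 / 59000 m = 3.152e-03 mm/s.
R = 3.152e-03 × 3600 = 11.3 mm/hr.

R ≈ 11.3 mm/hr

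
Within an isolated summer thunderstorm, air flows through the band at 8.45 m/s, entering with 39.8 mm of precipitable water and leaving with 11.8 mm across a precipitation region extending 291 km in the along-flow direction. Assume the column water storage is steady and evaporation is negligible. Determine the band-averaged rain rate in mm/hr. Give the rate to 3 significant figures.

R ≈ 2.93 mm/hr

Column moisture flux per unit crosswind length is F = V × PW.
Inflow: F_in = 8.45 × 39.8 = 336.31 mm·m/s
Outflow: F_out = 8.45 × 11.8 = 99.71 mm·m/s
Steady-state rate R = (F_in − F_out)/L = (336.31 − 99.71) / 291000 m = 8.131e-04 mm/s.
R = 8.131e-04 × 3600 = 2.93 mm/hr.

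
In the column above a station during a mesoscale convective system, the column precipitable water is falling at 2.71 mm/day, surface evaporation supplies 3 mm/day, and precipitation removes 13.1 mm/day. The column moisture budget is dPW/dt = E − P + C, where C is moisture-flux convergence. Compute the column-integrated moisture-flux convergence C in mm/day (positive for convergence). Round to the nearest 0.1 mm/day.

dPW/dt = -2.71 mm/day.
C = dPW/dt − E + P = (-2.71) − 3 + 13.1 = 7.4 mm/day.

C ≈ 7.4 mm/day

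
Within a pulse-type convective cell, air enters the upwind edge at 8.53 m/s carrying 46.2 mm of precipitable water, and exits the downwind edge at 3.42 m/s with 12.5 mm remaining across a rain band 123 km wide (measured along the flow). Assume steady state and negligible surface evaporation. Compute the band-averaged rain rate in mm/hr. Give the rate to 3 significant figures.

Column moisture flux per unit crosswind length is F = V × PW.
Inflow: F_in = 8.53 × 46.2 = 394.086 mm·m/s
Outflow: F_out = 3.42 × 12.5 = 42.75 mm·m/s
Steady-state rate R = (F_in − F_out)/L = (394.086 − 42.75) / 123000 m = 2.856e-03 mm/s.
R = 2.856e-03 × 3600 = 10.3 mm/hr.

R ≈ 10.3 mm/hr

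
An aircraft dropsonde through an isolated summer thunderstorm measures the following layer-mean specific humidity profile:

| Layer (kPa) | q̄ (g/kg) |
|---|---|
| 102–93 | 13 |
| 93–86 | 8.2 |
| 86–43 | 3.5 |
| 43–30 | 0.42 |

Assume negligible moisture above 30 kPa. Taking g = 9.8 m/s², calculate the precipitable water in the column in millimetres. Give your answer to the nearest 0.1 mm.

Precipitable water is the column-integrated vapour mass per unit area: PW = (1/g) Σ q̄ Δp, with q in kg/kg and Δp in Pa (1 kg/m² of water = 1 mm).
Layer 102–93 kPa: Δp = 90 hPa = 9000 Pa, q̄ = 0.013 kg/kg → 0.013 × 9000 / 9.8 = 11.94 mm
Layer 93–86 kPa: Δp = 70 hPa = 7000 Pa, q̄ = 0.0082 kg/kg → 0.0082 × 7000 / 9.8 = 5.86 mm
Layer 86–43 kPa: Δp = 430 hPa = 43000 Pa, q̄ = 0.0035 kg/kg → 0.0035 × 43000 / 9.8 = 15.36 mm
Layer 43–30 kPa: Δp = 130 hPa = 13000 Pa, q̄ = 0.00042 kg/kg → 0.00042 × 13000 / 9.8 = 0.56 mm
PW = 11.94 + 5.86 + 15.36 + 0.56 = 33.72 ≈ 33.7 mm.

PW ≈ 33.7 mm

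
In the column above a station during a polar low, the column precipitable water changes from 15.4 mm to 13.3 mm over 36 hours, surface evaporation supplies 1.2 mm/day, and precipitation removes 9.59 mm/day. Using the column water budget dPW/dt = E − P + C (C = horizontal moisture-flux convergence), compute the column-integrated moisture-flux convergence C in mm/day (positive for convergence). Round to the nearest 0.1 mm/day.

C ≈ 7.0 mm/day

dPW/dt = (13.3 − 15.4) mm / (36/24 day) = -1.400 mm/day.
C = dPW/dt − E + P = (-1.400) − 1.2 + 9.59 = 7.0 mm/day.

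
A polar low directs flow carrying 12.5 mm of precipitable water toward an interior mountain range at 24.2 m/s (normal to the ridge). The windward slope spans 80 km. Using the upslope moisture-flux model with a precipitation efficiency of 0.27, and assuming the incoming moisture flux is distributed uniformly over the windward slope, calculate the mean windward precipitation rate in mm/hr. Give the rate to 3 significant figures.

R ≈ 3.68 mm/hr

Incoming column moisture flux per unit ridge length: F = V × PW = 24.2 × 12.5 = 302.5 mm·m/s.
Spread over the 80 km slope with efficiency ε = 0.27: R = ε·F/W = 0.27 × 302.5 / 80000 m = 1.021e-03 mm/s.
R = 1.021e-03 × 3600 = 3.68 mm/hr.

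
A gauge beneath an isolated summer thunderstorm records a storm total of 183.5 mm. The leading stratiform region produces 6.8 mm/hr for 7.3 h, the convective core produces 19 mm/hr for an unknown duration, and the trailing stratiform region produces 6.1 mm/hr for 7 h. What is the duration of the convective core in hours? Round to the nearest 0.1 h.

duration ≈ 4.8 h

Known phases: 6.8 × 7.3 + 6.1 × 7 = 49.64 + 42.7 = 92.34 mm.
Remaining depth = 183.5 − 92.34 = 91.16 mm.
Duration = 91.16 / 19 = 4.8 h.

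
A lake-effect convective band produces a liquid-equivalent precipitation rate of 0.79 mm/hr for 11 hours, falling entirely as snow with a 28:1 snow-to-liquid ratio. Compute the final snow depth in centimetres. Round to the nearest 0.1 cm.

Liquid-equivalent depth = 0.79 × 11 = 8.69 mm.
Snow depth = 8.69 mm × 28 = 243.32 mm = 24.3 cm.

snow depth ≈ 24.3 cm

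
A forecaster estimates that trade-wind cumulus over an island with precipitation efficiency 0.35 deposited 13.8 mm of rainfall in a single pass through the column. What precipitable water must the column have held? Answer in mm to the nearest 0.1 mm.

PW ≈ 39.4 mm

PW = rainfall / ε = 13.8 / 0.35 = 39.4 mm.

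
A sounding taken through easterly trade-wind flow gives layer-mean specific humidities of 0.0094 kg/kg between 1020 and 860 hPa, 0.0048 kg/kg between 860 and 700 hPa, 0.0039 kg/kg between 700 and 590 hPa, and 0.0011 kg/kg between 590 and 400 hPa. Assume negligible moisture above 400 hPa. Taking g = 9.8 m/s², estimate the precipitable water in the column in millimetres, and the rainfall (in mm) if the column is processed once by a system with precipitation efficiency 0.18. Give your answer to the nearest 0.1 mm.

PW ≈ 29.7 mm; rainfall ≈ 5.3 mm

Precipitable water is the column-integrated vapour mass per unit area: PW = (1/g) Σ q̄ Δp, with q in kg/kg and Δp in Pa (1 kg/m² of water = 1 mm).
Layer 1020–860 hPa: Δp = 160 hPa = 16000 Pa, q̄ = 0.0094 kg/kg → 0.0094 × 16000 / 9.8 = 15.35 mm
Layer 860–700 hPa: Δp = 160 hPa = 16000 Pa, q̄ = 0.0048 kg/kg → 0.0048 × 16000 / 9.8 = 7.84 mm
Layer 700–590 hPa: Δp = 110 hPa = 11000 Pa, q̄ = 0.0039 kg/kg → 0.0039 × 11000 / 9.8 = 4.38 mm
Layer 590–400 hPa: Δp = 190 hPa = 19000 Pa, q̄ = 0.0011 kg/kg → 0.0011 × 19000 / 9.8 = 2.13 mm
PW = 15.35 + 7.84 + 4.38 + 2.13 = 29.70 ≈ 29.7 mm.
Rainfall = ε × PW = 0.18 × 29.7 = 5.3 mm.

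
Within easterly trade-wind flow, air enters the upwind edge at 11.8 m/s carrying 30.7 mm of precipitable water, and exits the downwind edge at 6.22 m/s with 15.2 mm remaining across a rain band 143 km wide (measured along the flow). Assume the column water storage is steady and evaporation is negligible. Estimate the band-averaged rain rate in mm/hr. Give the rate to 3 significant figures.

Column moisture flux per unit crosswind length is F = V × PW.
Inflow: F_in = 11.8 × 30.7 = 362.26 mm·m/s
Outflow: F_out = 6.22 × 15.2 = 94.544 mm·m/s
Steady-state rate R = (F_in − F_out)/L = (362.26 − 94.544) / 143000 m = 1.872e-03 mm/s.
R = 1.872e-03 × 3600 = 6.74 mm/hr.

R ≈ 6.74 mm/hr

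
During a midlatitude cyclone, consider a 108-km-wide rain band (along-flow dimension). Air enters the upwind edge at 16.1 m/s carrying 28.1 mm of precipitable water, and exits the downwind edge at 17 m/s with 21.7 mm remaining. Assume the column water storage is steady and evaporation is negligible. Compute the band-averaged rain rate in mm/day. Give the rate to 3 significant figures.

R ≈ 66.8 mm/day

Column moisture flux per unit crosswind length is F = V × PW.
Inflow: F_in = 16.1 × 28.1 = 452.41 mm·m/s
Outflow: F_out = 17 × 21.7 = 368.9 mm·m/s
Steady-state rate R = (F_in − F_out)/L = (452.41 − 368.9) / 108000 m = 7.732e-04 mm/s.
R = 7.732e-04 × 3600 × 24 = 66.8 mm/day.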